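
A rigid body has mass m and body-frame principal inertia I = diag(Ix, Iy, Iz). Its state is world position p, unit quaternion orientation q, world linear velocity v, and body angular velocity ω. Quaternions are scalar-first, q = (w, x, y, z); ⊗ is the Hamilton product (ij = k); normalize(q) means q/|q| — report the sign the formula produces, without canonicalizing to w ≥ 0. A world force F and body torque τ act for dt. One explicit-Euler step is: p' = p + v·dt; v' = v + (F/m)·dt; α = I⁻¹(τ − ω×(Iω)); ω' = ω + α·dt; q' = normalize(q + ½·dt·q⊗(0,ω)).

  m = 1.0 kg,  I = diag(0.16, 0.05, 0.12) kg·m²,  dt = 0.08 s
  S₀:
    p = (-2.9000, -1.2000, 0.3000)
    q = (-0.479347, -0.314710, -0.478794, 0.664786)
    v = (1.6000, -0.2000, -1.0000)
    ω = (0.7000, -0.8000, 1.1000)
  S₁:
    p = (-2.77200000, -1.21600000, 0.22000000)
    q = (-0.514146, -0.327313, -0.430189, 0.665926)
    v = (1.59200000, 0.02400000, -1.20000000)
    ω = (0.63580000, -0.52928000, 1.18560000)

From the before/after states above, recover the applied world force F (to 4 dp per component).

F = (-0.1000, 2.8000, -2.5000)

velocity change Δv = (-0.00800000, 0.22400000, -0.20000000)
applied force F = (-0.1000, 2.8000, -2.5000)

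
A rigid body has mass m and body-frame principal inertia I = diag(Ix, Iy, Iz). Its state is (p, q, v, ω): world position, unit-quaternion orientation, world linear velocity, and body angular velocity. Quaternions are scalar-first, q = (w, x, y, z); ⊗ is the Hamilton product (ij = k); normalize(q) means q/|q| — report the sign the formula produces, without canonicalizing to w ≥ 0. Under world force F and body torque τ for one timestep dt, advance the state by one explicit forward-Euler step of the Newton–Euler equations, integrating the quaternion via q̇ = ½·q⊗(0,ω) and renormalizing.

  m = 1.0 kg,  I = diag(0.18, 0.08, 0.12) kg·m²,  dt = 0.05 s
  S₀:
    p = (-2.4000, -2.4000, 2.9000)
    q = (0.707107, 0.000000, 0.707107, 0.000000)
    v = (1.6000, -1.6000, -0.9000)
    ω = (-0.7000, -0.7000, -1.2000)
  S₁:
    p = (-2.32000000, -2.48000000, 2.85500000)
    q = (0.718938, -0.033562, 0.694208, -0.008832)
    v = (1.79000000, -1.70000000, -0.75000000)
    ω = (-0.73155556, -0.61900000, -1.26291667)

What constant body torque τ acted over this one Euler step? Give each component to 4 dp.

τ = (-0.0800, 0.1800, -0.2000)

ω₁ − ω₀ = (-0.03155556, 0.08100000, -0.06291667)
ω₀×(Iω₀) = (0.0336, 0.0504, -0.0490)
τ = I·(Δω/dt) + ω₀×(Iω₀) = (-0.0800, 0.1800, -0.2000)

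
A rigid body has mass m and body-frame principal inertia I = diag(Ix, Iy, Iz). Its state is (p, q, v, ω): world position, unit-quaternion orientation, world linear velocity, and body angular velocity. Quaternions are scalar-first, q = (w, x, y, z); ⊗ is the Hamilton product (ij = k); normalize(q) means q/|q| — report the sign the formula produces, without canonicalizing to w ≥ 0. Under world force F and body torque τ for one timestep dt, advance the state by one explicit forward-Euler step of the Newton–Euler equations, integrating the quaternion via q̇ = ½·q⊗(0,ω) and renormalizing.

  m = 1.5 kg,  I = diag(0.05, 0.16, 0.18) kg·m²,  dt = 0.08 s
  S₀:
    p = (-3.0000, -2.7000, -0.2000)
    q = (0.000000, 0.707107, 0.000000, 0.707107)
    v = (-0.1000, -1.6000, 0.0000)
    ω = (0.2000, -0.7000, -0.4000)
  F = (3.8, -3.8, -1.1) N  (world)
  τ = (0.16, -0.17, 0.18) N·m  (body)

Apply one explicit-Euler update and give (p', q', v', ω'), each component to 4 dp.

p' = (-3.0080, -2.8280, -0.2000)
q' = (0.0057, 0.7265, 0.0170, 0.6869)
v' = (0.1027, -1.8027, -0.0587)
ω' = (0.4470, -0.7902, -0.3132)

p + v·dt = (-3.0080, -2.8280, -0.2000)
v + (F/m)dt = (0.1027, -1.8027, -0.0587)
ω×(Iω) gyroscopic = (0.0056, 0.0104, -0.0154)
α = I⁻¹(τ − ω×Iω) = (3.0880, -1.1275, 1.0856)
ω' = ω + α·dt = (0.4470, -0.7902, -0.3132)
Hamilton product q⊗(0,ω) = (0.1414214, 0.4949749, 0.4242642, -0.4949749)
updated quaternion q' = (0.0057, 0.7265, 0.0170, 0.6869)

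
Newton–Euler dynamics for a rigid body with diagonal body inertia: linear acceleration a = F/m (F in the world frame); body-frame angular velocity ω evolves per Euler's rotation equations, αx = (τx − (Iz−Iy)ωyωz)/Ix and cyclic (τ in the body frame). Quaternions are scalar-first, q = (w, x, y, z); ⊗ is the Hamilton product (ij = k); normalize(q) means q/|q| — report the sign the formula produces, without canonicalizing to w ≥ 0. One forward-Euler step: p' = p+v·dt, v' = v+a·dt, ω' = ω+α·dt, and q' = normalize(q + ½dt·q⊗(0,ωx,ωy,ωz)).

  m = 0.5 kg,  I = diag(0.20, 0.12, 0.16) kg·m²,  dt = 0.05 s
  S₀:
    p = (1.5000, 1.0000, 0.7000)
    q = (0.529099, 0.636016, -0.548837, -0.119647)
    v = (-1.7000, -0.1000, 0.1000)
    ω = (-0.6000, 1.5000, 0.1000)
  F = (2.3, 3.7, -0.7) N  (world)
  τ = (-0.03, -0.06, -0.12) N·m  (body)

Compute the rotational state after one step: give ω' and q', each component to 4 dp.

gyro term ω×Iω = (0.0060, -0.0024, 0.0720)
α = I⁻¹(τ − ω×Iω) = (-0.1800, -0.4800, -1.2000)
ω + α·dt = (-0.6090, 1.4760, 0.0400)
q⊗(0,ω) = (1.2168298, -0.1928726, 0.8018351, 0.6776317)
updated quaternion q' = (0.5591, 0.6307, -0.5284, -0.1026)

ω' = (-0.6090, 1.4760, 0.0400)
q' = (0.5591, 0.6307, -0.5284, -0.1026)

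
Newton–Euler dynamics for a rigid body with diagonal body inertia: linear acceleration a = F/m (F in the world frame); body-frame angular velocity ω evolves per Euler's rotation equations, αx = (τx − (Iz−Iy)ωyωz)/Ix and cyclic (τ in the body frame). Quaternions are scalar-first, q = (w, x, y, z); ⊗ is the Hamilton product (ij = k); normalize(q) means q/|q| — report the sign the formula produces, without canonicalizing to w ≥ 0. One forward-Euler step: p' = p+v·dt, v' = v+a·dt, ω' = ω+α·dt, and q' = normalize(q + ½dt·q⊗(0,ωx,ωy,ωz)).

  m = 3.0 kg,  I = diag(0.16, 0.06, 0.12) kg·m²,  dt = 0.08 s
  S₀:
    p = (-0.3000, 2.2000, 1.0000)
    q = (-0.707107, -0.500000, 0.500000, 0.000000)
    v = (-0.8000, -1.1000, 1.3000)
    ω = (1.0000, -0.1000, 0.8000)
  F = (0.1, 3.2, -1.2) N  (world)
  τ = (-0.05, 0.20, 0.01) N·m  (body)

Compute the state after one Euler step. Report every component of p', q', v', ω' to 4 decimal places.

linear accel F/m = (0.0333, 1.0667, -0.4000)
p' = p + v·dt = (-0.3640, 2.1120, 1.1040)
v + (F/m)dt = (-0.7973, -1.0147, 1.2680)
(τ − ω×Iω)/I = (-0.2825, 2.8000, 0.0000)
ω + α·dt = (0.9774, 0.1240, 0.8000)
q⊗(0,ω) = (0.5500000, -0.3071070, 0.4707107, -1.0156856)
q + ½dt·q⊗(0,ω), renormalized = (-0.6842, -0.5116, 0.5181, -0.0406)

p' = (-0.3640, 2.1120, 1.1040)
q' = (-0.6842, -0.5116, 0.5181, -0.0406)
v' = (-0.7973, -1.0147, 1.2680)
ω' = (0.9774, 0.1240, 0.8000)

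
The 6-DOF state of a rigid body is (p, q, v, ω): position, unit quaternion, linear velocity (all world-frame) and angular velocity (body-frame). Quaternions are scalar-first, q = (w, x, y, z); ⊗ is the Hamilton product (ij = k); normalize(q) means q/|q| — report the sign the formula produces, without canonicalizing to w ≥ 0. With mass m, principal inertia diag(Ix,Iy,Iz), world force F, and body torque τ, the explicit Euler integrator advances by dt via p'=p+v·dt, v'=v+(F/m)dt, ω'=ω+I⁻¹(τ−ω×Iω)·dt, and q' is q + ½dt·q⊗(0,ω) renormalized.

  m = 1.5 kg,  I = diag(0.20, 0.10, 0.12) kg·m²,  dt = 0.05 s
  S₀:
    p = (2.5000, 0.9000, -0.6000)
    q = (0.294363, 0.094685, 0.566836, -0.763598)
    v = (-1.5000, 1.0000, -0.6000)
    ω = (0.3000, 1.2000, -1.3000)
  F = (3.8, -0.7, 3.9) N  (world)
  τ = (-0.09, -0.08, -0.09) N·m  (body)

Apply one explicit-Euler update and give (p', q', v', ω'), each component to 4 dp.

a = (2.5333, -0.4667, 2.6000)
p' = p + v·dt = (2.4250, 0.9500, -0.6300)
v + (F/m)dt = (-1.3733, 0.9767, -0.4700)
(τ − ω×Iω)/I = (-0.2940, -0.4880, -0.4500)
new body rate ω' = (0.2853, 1.1756, -1.3225)
2q̇ = q⊗(0,ω) = (-1.7012861, 0.2677397, 0.2472467, -0.4391007)
q + ½dt·q⊗(0,ω), renormalized = (0.2516, 0.1013, 0.5724, -0.7738)

p' = (2.4250, 0.9500, -0.6300)
q' = (0.2516, 0.1013, 0.5724, -0.7738)
v' = (-1.3733, 0.9767, -0.4700)
ω' = (0.2853, 1.1756, -1.3225)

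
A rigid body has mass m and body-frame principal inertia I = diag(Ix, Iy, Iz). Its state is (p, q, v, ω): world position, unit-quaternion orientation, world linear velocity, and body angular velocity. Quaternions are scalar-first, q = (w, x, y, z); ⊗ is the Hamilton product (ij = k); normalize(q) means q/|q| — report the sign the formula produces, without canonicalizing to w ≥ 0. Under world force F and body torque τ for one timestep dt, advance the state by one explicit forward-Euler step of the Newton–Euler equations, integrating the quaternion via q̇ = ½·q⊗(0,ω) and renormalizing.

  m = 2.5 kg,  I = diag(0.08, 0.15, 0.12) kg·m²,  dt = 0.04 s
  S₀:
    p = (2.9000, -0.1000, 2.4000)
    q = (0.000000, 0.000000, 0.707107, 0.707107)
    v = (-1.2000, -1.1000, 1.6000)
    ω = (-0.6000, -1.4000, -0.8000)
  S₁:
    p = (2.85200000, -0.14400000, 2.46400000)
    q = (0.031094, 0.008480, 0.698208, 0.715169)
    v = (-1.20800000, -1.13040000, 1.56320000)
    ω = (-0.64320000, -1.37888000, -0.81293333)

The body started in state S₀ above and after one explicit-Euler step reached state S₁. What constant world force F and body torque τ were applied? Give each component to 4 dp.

velocity change Δv = (-0.00800000, -0.03040000, -0.03680000)
applied force F = (-0.5000, -1.9000, -2.3000)
Δω = ω₁−ω₀ = (-0.04320000, 0.02112000, -0.01293333)
precession coupling = (-0.0336, -0.0192, 0.0588)
I·α + gyro = (-0.1200, 0.0600, 0.0200)

F = (-0.5000, -1.9000, -2.3000)
τ = (-0.1200, 0.0600, 0.0200)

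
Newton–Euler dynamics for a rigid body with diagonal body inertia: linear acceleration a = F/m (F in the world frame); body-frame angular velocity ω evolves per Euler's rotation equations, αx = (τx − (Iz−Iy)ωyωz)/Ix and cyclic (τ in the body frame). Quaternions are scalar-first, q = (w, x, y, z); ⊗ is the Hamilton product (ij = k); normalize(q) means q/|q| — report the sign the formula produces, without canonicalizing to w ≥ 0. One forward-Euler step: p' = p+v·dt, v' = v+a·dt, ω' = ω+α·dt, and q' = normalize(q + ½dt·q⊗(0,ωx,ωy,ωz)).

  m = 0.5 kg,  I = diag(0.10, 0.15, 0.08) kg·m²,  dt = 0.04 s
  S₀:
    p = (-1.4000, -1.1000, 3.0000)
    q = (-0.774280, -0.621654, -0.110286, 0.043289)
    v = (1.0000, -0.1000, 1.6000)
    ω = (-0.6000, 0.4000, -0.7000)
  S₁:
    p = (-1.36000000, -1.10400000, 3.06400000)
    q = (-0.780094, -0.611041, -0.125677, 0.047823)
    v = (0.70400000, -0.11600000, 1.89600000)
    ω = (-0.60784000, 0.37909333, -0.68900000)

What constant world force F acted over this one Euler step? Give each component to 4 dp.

F = (-3.7000, -0.2000, 3.7000)

v₁ − v₀ = (-0.29600000, -0.01600000, 0.29600000)
m·(v₁−v₀)/dt = (-3.7000, -0.2000, 3.7000)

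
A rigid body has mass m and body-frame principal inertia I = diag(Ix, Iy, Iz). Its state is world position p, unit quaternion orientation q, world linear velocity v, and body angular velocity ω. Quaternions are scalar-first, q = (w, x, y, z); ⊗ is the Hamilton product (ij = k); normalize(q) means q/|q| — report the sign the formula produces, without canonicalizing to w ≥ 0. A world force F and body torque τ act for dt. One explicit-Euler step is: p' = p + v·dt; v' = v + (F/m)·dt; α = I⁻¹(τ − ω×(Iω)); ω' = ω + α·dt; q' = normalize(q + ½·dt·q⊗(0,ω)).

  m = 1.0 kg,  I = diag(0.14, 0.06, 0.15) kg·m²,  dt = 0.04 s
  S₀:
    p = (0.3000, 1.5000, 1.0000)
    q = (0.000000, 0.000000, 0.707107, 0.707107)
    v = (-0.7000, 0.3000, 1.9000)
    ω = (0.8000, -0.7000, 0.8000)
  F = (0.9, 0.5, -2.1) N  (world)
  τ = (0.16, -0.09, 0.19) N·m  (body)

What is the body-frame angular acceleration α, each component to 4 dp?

α = (1.5029, -1.3933, 0.9680)

gyro term ω×Iω = (-0.0504, -0.0064, 0.0448)
angular accel α = (1.5029, -1.3933, 0.9680)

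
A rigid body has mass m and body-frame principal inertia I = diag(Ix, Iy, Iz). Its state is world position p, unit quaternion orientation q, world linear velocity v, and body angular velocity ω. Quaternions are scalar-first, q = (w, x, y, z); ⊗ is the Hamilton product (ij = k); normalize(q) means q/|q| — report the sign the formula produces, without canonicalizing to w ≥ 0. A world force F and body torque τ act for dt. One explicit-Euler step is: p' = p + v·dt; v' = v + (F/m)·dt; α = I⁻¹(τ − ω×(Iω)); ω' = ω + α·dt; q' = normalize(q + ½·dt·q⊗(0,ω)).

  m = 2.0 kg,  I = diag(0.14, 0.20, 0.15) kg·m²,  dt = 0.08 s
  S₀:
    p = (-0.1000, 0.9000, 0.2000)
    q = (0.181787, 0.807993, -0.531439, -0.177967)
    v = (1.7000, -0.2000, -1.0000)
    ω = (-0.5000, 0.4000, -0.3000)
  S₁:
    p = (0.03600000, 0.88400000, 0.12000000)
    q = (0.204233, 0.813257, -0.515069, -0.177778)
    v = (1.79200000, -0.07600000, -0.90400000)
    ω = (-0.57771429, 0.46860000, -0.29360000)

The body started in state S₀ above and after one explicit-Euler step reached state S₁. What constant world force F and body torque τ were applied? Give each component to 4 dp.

F = (2.3000, 3.1000, 2.4000)
τ = (-0.1300, 0.1700, 0.0000)

ω₁ − ω₀ = (-0.07771429, 0.06860000, 0.00640000)
gyro term ω₀×Iω₀ = (0.0060, -0.0015, -0.0120)
τ = I·(Δω/dt) + ω₀×(Iω₀) = (-0.1300, 0.1700, 0.0000)
v₁ − v₀ = (0.09200000, 0.12400000, 0.09600000)
F = m·Δv/dt = (2.3000, 3.1000, 2.4000)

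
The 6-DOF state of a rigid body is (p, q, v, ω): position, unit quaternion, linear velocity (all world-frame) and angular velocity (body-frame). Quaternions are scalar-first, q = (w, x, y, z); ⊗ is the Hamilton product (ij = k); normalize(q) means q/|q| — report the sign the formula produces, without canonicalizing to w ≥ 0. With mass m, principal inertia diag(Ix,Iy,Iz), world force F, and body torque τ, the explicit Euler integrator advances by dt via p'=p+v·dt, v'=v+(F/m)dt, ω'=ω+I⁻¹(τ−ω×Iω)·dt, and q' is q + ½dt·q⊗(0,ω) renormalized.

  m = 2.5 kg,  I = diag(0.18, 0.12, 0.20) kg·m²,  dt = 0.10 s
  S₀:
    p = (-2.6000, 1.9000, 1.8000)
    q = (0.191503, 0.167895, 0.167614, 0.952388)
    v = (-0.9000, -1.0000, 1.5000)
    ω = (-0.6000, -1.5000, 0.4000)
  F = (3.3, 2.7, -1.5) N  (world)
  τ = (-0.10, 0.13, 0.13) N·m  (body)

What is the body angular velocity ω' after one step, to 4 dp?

ω' = (-0.6289, -1.3957, 0.4920)

precession coupling ω×(Iω) = (-0.0480, 0.0048, -0.0540)
α = I⁻¹(τ − ω×Iω) = (-0.2889, 1.0433, 0.9200)
new body rate ω' = (-0.6289, -1.3957, 0.4920)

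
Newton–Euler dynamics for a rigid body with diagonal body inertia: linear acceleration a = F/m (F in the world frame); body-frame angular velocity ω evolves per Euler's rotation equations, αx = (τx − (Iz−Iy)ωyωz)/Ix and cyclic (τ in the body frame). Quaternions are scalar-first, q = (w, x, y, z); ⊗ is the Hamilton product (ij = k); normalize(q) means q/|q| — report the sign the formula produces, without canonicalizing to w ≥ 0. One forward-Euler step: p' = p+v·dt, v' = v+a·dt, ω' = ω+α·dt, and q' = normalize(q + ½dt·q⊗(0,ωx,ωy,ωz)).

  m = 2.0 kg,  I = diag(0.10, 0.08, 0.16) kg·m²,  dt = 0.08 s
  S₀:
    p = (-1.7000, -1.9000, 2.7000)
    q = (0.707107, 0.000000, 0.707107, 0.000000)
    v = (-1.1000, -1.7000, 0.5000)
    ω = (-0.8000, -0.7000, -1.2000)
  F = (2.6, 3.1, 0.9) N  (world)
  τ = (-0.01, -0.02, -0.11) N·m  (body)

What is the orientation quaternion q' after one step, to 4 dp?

2q̇ = q⊗(0,ω) = (0.4949749, -1.4142140, -0.4949749, -0.2828428)
q' = normalize(q + ½dt·q⊗(0,ω)) = (0.7254, -0.0565, 0.6859, -0.0113)

q' = (0.7254, -0.0565, 0.6859, -0.0113)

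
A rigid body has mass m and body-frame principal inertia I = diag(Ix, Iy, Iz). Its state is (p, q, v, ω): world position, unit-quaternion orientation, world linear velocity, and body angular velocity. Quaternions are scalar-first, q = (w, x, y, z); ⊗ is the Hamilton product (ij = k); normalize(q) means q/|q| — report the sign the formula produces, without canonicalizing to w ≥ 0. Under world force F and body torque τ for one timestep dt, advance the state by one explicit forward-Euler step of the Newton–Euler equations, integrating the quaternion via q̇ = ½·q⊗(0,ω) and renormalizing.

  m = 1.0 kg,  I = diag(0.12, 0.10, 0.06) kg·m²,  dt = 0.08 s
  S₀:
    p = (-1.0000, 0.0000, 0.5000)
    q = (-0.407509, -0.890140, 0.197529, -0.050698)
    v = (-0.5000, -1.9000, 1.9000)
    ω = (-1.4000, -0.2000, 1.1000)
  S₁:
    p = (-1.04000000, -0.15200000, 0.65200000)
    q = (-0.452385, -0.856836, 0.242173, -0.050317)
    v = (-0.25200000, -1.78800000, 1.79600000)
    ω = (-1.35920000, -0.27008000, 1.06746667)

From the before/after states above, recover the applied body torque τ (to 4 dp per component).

rate change Δω = (0.04080000, -0.07008000, -0.03253333)
precession coupling = (0.0088, -0.0924, -0.0056)
I·α + gyro = (0.0700, -0.1800, -0.0300)

τ = (0.0700, -0.1800, -0.0300)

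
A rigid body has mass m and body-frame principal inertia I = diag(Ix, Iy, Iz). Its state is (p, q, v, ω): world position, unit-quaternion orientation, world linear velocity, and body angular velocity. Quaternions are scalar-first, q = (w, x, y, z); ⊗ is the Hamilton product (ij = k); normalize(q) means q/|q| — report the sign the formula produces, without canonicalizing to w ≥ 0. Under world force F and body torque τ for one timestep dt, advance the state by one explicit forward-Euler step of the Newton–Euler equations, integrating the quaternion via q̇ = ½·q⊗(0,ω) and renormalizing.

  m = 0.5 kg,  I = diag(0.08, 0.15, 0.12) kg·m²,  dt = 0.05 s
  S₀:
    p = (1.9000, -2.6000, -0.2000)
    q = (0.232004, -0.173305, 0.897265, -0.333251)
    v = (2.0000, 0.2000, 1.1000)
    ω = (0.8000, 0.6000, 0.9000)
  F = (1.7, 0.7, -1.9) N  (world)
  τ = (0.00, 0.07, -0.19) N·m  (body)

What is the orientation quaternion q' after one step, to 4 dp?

q' = (0.2294, -0.1434, 0.8975, -0.3484)

q⊗(0,ω) = (-0.0997891, 1.1930923, 0.0285761, -0.6129914)
q' = normalize(q + ½dt·q⊗(0,ω)) = (0.2294, -0.1434, 0.8975, -0.3484)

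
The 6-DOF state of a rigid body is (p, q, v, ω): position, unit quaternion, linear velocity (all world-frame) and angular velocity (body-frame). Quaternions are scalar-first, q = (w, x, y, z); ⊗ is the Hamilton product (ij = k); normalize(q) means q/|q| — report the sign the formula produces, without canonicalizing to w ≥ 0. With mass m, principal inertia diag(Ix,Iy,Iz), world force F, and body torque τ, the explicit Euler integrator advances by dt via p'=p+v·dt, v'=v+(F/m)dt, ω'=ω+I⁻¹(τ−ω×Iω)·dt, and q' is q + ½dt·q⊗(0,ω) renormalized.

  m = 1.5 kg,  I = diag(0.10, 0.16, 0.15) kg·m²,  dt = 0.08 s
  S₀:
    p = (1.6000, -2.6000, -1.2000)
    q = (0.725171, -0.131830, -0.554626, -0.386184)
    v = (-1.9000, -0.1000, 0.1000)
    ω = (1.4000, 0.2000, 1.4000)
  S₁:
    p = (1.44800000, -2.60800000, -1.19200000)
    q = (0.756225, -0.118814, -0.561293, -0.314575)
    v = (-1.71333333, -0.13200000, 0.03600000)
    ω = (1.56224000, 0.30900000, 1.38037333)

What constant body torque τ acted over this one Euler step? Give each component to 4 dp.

τ = (0.2000, 0.1200, -0.0200)

rate change Δω = (0.16224000, 0.10900000, -0.01962667)
precession coupling = (-0.0028, -0.0980, 0.0168)
applied torque τ = (0.2000, 0.1200, -0.0200)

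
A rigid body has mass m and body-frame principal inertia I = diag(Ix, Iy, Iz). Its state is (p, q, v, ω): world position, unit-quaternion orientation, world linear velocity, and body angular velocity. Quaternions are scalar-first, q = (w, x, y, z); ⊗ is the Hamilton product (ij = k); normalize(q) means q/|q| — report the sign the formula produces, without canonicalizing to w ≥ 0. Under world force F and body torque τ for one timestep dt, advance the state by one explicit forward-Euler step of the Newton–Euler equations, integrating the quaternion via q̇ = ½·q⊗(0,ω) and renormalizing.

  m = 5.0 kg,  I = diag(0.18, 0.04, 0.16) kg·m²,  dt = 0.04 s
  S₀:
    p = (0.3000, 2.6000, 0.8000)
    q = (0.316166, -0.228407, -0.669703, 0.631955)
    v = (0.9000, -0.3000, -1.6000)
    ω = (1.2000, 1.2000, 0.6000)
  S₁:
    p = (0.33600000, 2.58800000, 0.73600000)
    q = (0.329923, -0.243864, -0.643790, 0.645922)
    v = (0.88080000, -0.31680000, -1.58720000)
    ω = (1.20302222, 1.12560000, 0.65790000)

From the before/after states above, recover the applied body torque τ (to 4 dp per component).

τ = (0.1000, -0.0600, 0.0300)

rate change Δω = (0.00302222, -0.07440000, 0.05790000)
ω₀×(Iω₀) = (0.0864, 0.0144, -0.2016)
I·α + gyro = (0.1000, -0.0600, 0.0300)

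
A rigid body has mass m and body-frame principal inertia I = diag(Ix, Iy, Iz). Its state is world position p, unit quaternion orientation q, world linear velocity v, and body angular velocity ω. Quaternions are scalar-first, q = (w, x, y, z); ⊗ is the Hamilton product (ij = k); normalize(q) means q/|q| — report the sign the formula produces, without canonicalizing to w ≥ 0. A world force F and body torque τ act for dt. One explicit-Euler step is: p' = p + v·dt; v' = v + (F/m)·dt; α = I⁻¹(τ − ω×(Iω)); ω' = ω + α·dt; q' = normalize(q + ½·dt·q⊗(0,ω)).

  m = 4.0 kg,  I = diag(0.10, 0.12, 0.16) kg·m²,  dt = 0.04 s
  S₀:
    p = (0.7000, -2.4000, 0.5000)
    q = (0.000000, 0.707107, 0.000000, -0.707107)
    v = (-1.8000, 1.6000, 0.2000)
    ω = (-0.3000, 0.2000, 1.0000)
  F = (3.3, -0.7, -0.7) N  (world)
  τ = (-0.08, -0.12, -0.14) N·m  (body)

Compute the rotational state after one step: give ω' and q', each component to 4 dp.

ω' = (-0.3352, 0.1540, 0.9653)
q' = (0.0184, 0.7098, -0.0099, -0.7041)

gyro term ω×Iω = (0.0080, 0.0180, -0.0012)
angular accel α = (-0.8800, -1.1500, -0.8675)
ω' = ω + α·dt = (-0.3352, 0.1540, 0.9653)
Hamilton product q⊗(0,ω) = (0.9192391, 0.1414214, -0.4949749, 0.1414214)
q + ½dt·q⊗(0,ω), renormalized = (0.0184, 0.7098, -0.0099, -0.7041)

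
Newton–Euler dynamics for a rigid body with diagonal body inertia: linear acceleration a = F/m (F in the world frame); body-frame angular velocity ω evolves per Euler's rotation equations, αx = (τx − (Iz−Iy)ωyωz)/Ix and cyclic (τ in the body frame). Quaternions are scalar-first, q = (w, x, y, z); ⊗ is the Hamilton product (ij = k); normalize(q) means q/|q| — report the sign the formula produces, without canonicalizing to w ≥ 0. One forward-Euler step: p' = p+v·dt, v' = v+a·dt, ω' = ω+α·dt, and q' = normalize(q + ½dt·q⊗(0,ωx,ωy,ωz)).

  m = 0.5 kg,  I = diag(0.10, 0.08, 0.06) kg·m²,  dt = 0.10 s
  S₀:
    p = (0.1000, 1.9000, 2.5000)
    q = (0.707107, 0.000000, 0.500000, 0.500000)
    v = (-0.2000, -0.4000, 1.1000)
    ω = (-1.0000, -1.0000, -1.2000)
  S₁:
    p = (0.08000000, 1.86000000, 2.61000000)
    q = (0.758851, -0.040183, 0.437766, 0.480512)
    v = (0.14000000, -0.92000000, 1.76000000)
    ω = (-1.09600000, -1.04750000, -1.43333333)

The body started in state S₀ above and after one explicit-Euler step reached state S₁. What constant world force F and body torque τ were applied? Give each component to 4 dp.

F = (1.7000, -2.6000, 3.3000)
τ = (-0.1200, 0.0100, -0.1600)

v₁ − v₀ = (0.34000000, -0.52000000, 0.66000000)
F = m·Δv/dt = (1.7000, -2.6000, 3.3000)
rate change Δω = (-0.09600000, -0.04750000, -0.23333333)
applied torque τ = (-0.1200, 0.0100, -0.1600)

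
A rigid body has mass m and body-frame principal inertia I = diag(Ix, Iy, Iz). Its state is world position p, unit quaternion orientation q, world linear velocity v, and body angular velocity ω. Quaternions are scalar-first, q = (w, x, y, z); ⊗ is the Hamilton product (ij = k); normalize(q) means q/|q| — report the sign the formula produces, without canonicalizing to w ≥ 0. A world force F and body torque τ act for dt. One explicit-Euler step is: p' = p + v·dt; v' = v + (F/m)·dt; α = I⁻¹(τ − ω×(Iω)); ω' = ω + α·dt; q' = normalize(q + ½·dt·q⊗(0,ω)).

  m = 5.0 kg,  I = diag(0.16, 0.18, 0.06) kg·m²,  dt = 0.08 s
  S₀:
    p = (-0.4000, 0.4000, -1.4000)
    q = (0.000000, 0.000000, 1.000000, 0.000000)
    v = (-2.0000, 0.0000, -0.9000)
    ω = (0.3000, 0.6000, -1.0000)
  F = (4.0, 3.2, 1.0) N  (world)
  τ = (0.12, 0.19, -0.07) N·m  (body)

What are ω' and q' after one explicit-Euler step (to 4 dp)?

ω' = (0.3240, 0.6978, -1.0981)
q' = (-0.0240, -0.0400, 0.9988, -0.0120)

α = I⁻¹(τ − ω×Iω) = (0.3000, 1.2222, -1.2267)
new body rate ω' = (0.3240, 0.6978, -1.0981)
Hamilton product q⊗(0,ω) = (-0.6000000, -1.0000000, 0.0000000, -0.3000000)
updated quaternion q' = (-0.0240, -0.0400, 0.9988, -0.0120)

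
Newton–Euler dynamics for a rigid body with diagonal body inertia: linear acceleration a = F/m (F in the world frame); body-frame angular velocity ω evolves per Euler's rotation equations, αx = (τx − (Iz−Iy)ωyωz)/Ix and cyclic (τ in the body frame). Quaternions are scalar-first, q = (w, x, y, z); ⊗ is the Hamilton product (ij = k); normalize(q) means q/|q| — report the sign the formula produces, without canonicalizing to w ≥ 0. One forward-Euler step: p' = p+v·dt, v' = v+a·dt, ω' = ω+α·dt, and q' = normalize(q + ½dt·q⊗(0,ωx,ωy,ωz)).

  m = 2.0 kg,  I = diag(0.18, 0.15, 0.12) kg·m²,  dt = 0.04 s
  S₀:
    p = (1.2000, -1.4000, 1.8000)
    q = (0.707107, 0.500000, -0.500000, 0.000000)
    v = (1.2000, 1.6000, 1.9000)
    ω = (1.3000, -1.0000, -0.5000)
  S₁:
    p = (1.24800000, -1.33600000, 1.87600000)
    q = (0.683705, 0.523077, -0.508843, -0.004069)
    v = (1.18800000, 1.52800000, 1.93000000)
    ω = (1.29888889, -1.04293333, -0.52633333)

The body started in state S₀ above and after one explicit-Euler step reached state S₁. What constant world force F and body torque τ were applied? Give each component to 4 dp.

F = (-0.6000, -3.6000, 1.5000)
τ = (-0.0200, -0.2000, -0.0400)

velocity change Δv = (-0.01200000, -0.07200000, 0.03000000)
applied force F = (-0.6000, -3.6000, 1.5000)
ω₁ − ω₀ = (-0.00111111, -0.04293333, -0.02633333)
gyro term ω₀×Iω₀ = (-0.0150, -0.0390, 0.0390)
I·α + gyro = (-0.0200, -0.2000, -0.0400)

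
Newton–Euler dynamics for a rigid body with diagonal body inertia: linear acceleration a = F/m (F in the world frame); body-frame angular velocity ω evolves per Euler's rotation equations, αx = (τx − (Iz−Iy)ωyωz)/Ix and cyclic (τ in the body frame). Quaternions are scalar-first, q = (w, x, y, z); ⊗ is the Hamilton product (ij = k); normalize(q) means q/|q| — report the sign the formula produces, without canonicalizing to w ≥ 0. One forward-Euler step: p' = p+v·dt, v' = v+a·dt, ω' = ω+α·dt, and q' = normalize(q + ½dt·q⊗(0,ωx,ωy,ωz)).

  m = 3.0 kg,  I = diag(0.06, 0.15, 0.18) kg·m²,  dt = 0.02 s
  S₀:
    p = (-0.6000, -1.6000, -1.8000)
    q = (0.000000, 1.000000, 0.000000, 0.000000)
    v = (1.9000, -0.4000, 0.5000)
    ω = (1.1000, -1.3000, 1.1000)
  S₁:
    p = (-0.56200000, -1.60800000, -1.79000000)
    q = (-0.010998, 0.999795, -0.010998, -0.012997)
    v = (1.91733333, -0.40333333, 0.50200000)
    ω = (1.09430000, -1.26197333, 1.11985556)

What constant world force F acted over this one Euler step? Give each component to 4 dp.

velocity change Δv = (0.01733333, -0.00333333, 0.00200000)
F = m·Δv/dt = (2.6000, -0.5000, 0.3000)

F = (2.6000, -0.5000, 0.3000)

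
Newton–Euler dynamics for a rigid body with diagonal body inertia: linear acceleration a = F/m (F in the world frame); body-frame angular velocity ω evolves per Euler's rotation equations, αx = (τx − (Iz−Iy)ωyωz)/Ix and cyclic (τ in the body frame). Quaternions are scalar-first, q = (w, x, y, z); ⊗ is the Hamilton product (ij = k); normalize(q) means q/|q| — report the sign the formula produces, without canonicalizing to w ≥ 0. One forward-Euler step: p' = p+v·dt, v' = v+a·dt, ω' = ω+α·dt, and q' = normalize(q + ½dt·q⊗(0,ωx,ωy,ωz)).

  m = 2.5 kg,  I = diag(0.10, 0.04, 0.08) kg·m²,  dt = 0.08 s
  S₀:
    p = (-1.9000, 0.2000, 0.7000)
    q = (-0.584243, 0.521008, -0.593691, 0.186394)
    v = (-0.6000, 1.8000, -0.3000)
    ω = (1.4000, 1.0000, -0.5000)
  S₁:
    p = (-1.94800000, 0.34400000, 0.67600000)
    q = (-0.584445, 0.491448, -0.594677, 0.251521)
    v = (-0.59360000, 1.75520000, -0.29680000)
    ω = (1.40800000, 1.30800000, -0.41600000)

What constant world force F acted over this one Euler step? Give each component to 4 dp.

v₁ − v₀ = (0.00640000, -0.04480000, 0.00320000)
applied force F = (0.2000, -1.4000, 0.1000)

F = (0.2000, -1.4000, 0.1000)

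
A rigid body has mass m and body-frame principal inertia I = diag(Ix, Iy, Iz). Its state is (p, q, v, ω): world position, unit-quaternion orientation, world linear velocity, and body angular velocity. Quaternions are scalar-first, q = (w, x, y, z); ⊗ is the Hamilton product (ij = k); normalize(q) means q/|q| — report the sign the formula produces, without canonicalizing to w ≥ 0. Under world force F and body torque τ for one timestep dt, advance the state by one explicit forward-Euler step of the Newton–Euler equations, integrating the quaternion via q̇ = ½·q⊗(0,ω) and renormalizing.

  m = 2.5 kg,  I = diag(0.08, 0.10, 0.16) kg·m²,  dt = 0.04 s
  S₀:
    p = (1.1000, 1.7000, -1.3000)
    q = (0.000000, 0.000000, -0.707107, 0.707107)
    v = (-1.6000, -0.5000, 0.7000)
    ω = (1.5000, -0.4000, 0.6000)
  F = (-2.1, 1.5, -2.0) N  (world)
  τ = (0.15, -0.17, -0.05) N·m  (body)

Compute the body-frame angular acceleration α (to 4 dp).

gyro term ω×Iω = (-0.0144, -0.0720, -0.0120)
(τ − ω×Iω)/I = (2.0550, -0.9800, -0.2375)

α = (2.0550, -0.9800, -0.2375)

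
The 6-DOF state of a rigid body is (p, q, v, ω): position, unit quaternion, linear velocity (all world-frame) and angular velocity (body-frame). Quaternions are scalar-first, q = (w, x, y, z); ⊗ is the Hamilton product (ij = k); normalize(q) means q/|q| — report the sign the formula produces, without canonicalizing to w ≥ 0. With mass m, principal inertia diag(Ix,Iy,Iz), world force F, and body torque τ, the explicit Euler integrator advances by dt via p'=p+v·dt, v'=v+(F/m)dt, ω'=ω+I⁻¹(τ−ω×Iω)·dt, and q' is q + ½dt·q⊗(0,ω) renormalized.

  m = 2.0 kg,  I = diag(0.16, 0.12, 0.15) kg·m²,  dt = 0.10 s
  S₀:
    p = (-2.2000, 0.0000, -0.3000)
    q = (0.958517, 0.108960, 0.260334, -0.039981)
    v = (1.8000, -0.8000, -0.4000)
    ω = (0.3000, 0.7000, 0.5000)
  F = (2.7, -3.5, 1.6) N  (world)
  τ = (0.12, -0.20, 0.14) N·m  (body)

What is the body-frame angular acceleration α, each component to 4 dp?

precession coupling ω×(Iω) = (0.0105, 0.0015, -0.0084)
α = I⁻¹(τ − ω×Iω) = (0.6844, -1.6792, 0.9893)

α = (0.6844, -1.6792, 0.9893)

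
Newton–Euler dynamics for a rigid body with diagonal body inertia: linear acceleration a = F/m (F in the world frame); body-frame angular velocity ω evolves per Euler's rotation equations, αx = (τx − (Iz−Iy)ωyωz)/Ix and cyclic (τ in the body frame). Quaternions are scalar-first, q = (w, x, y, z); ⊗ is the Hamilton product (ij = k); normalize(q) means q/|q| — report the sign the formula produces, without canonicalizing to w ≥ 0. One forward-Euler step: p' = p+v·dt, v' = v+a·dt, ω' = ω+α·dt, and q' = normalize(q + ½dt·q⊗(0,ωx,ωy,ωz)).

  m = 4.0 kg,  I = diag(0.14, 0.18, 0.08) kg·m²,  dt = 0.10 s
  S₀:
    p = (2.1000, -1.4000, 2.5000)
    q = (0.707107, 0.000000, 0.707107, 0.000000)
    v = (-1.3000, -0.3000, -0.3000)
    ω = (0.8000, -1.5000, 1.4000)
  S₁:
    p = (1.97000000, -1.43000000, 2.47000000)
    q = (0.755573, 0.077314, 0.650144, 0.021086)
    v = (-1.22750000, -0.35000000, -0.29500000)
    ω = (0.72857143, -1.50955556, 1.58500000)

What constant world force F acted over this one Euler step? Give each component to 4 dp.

F = (2.9000, -2.0000, 0.2000)

v₁ − v₀ = (0.07250000, -0.05000000, 0.00500000)
F = m·Δv/dt = (2.9000, -2.0000, 0.2000)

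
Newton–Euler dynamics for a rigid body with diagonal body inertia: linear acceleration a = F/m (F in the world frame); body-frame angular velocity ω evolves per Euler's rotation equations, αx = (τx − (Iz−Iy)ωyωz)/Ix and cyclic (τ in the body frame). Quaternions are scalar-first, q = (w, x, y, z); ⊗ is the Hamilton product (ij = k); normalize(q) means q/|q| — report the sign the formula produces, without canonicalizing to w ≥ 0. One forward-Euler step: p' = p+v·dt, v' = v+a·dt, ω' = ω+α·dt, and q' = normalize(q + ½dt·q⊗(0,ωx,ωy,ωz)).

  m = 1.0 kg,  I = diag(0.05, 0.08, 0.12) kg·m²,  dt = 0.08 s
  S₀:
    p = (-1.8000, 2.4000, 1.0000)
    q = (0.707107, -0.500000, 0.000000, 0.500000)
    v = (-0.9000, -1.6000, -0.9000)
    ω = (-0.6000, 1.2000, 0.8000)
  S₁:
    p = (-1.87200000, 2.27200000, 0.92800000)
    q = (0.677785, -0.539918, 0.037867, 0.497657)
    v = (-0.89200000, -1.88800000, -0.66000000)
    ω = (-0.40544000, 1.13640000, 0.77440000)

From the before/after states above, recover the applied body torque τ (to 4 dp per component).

τ = (0.1600, -0.0300, -0.0600)

rate change Δω = (0.19456000, -0.06360000, -0.02560000)
applied torque τ = (0.1600, -0.0300, -0.0600)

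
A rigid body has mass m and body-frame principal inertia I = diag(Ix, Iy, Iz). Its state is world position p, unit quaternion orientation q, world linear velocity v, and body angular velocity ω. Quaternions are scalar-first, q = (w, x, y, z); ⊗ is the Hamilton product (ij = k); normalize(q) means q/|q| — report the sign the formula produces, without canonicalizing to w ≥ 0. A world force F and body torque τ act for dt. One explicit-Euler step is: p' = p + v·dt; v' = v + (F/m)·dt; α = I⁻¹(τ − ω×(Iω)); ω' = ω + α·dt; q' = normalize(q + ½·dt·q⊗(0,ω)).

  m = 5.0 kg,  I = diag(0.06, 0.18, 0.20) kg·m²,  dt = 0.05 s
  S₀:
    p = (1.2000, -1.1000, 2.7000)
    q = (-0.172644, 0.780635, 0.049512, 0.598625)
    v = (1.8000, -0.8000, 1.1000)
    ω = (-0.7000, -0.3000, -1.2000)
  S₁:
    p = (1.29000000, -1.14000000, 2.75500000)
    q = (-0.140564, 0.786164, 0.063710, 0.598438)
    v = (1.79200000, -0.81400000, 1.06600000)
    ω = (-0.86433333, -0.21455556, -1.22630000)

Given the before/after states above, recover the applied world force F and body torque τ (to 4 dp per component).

F = (-0.8000, -1.4000, -3.4000)
τ = (-0.1900, 0.1900, -0.0800)

velocity change Δv = (-0.00800000, -0.01400000, -0.03400000)
applied force F = (-0.8000, -1.4000, -3.4000)
rate change Δω = (-0.16433333, 0.08544444, -0.02630000)
ω₀×(Iω₀) = (0.0072, -0.1176, 0.0252)
applied torque τ = (-0.1900, 0.1900, -0.0800)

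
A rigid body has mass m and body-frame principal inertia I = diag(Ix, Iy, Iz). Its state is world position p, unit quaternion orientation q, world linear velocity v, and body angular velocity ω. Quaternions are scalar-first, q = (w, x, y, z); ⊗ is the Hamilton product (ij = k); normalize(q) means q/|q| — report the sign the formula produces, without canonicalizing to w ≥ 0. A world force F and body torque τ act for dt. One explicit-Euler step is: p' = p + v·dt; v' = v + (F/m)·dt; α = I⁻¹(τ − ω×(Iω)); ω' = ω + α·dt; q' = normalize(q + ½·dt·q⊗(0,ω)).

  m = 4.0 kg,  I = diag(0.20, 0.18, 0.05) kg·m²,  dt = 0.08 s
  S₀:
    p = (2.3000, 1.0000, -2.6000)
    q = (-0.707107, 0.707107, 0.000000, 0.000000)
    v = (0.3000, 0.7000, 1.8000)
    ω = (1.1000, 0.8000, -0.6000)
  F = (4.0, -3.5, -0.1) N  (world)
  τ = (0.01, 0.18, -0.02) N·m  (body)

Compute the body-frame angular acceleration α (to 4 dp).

α = (-0.2620, 1.5500, -0.0480)

gyro term ω×Iω = (0.0624, -0.0990, -0.0176)
(τ − ω×Iω)/I = (-0.2620, 1.5500, -0.0480)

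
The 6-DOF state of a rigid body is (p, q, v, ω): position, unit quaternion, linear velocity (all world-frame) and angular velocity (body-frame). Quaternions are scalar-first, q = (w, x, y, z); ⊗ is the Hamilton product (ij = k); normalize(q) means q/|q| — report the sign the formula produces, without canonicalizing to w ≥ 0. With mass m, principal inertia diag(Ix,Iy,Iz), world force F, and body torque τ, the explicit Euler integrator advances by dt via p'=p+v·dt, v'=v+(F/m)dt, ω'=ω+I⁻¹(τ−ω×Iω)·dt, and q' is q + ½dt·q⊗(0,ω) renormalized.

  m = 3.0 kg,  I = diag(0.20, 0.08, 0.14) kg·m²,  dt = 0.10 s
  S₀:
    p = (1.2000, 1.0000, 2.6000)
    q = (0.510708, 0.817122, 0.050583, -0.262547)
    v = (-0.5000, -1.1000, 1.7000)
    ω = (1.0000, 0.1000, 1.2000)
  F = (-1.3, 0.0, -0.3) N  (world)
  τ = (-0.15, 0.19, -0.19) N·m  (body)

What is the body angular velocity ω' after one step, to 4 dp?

gyro term ω×Iω = (0.0072, 0.0720, -0.0120)
angular accel α = (-0.7860, 1.4750, -1.2714)
ω' = ω + α·dt = (0.9214, 0.2475, 1.0729)

ω' = (0.9214, 0.2475, 1.0729)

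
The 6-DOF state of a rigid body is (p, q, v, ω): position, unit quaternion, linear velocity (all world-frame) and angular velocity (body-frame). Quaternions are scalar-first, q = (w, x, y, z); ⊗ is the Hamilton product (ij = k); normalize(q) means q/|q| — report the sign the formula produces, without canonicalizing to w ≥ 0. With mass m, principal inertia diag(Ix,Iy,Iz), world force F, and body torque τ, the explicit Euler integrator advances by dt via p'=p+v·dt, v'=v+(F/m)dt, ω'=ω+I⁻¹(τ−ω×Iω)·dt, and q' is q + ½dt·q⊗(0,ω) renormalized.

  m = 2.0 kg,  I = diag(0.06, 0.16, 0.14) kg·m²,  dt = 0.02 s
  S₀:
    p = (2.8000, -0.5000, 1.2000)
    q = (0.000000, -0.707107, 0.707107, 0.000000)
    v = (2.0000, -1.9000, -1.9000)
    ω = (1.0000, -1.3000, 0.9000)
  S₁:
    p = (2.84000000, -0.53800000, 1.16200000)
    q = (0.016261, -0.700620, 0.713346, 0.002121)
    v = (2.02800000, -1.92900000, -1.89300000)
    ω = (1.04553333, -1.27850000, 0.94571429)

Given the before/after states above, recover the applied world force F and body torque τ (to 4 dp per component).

F = (2.8000, -2.9000, 0.7000)
τ = (0.1600, 0.1000, 0.1900)

rate change Δω = (0.04553333, 0.02150000, 0.04571429)
applied torque τ = (0.1600, 0.1000, 0.1900)
velocity change Δv = (0.02800000, -0.02900000, 0.00700000)
m·(v₁−v₀)/dt = (2.8000, -2.9000, 0.7000)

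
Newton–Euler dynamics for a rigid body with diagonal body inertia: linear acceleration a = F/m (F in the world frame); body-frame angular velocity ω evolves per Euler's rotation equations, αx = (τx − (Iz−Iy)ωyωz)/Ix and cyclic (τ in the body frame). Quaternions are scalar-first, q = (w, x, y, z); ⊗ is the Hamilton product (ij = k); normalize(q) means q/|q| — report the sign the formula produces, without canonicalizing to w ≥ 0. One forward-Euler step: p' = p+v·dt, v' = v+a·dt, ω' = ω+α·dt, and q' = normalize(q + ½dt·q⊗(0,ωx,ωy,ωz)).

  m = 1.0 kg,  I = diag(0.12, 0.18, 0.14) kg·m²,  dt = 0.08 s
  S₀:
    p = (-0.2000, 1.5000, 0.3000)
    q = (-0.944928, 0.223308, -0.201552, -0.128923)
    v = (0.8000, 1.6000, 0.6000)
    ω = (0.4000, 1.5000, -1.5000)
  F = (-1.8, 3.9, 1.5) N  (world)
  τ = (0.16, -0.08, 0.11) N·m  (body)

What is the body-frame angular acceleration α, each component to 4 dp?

ω×(Iω) gyroscopic = (0.0900, 0.0120, 0.0360)
angular accel α = (0.5833, -0.5111, 0.5286)

α = (0.5833, -0.5111, 0.5286)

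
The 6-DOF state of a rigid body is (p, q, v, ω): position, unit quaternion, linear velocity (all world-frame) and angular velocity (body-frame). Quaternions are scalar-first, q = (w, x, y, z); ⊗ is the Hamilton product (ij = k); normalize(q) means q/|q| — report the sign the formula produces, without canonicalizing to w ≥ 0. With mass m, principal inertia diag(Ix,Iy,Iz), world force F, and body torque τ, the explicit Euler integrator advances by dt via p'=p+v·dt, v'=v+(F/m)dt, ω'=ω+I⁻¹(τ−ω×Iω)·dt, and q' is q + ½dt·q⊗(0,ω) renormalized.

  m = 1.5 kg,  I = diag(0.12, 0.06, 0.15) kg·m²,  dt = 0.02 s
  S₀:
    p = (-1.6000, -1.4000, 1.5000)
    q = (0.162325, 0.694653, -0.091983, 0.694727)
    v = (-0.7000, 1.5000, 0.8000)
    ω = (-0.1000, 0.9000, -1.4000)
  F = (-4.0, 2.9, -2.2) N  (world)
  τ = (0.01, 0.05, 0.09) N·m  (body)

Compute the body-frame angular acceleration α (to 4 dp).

gyro term ω×Iω = (-0.1134, -0.0042, 0.0054)
(τ − ω×Iω)/I = (1.0283, 0.9033, 0.5640)

α = (1.0283, 0.9033, 0.5640)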